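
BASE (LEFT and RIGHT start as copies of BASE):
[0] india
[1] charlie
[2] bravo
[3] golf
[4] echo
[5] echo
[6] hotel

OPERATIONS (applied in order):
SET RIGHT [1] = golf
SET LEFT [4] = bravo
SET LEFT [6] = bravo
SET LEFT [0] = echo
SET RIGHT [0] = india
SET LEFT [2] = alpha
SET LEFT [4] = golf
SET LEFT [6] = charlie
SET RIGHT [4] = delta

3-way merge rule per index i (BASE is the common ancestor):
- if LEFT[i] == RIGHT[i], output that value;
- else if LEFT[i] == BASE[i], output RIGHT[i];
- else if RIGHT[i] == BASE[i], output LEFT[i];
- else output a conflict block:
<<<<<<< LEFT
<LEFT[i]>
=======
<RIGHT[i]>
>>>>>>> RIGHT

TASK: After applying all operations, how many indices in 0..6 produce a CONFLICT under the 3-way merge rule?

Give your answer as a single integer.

Answer: 1

Derivation:
Final LEFT:  [echo, charlie, alpha, golf, golf, echo, charlie]
Final RIGHT: [india, golf, bravo, golf, delta, echo, hotel]
i=0: L=echo, R=india=BASE -> take LEFT -> echo
i=1: L=charlie=BASE, R=golf -> take RIGHT -> golf
i=2: L=alpha, R=bravo=BASE -> take LEFT -> alpha
i=3: L=golf R=golf -> agree -> golf
i=4: BASE=echo L=golf R=delta all differ -> CONFLICT
i=5: L=echo R=echo -> agree -> echo
i=6: L=charlie, R=hotel=BASE -> take LEFT -> charlie
Conflict count: 1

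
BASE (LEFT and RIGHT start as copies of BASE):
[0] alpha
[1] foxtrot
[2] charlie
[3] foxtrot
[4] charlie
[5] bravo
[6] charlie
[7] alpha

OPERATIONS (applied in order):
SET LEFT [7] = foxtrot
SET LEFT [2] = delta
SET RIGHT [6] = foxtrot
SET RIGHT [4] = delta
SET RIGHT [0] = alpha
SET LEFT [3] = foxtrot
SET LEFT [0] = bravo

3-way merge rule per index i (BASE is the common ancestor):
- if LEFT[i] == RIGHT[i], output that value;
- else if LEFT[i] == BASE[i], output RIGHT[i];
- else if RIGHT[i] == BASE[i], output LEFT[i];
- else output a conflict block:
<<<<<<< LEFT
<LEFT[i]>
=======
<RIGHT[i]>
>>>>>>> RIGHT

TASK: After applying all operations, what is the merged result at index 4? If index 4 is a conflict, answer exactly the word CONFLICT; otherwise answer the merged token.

Final LEFT:  [bravo, foxtrot, delta, foxtrot, charlie, bravo, charlie, foxtrot]
Final RIGHT: [alpha, foxtrot, charlie, foxtrot, delta, bravo, foxtrot, alpha]
i=0: L=bravo, R=alpha=BASE -> take LEFT -> bravo
i=1: L=foxtrot R=foxtrot -> agree -> foxtrot
i=2: L=delta, R=charlie=BASE -> take LEFT -> delta
i=3: L=foxtrot R=foxtrot -> agree -> foxtrot
i=4: L=charlie=BASE, R=delta -> take RIGHT -> delta
i=5: L=bravo R=bravo -> agree -> bravo
i=6: L=charlie=BASE, R=foxtrot -> take RIGHT -> foxtrot
i=7: L=foxtrot, R=alpha=BASE -> take LEFT -> foxtrot
Index 4 -> delta

Answer: delta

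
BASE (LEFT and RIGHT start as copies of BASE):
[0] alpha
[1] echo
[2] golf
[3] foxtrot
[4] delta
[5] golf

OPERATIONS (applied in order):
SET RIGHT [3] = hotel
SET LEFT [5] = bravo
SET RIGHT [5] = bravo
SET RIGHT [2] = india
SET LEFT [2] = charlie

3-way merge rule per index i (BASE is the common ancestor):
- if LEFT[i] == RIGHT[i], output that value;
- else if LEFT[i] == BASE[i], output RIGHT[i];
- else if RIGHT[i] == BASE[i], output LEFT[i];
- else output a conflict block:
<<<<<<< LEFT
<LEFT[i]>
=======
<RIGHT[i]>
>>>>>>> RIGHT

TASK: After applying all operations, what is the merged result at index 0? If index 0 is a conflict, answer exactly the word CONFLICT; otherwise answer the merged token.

Final LEFT:  [alpha, echo, charlie, foxtrot, delta, bravo]
Final RIGHT: [alpha, echo, india, hotel, delta, bravo]
i=0: L=alpha R=alpha -> agree -> alpha
i=1: L=echo R=echo -> agree -> echo
i=2: BASE=golf L=charlie R=india all differ -> CONFLICT
i=3: L=foxtrot=BASE, R=hotel -> take RIGHT -> hotel
i=4: L=delta R=delta -> agree -> delta
i=5: L=bravo R=bravo -> agree -> bravo
Index 0 -> alpha

Answer: alpha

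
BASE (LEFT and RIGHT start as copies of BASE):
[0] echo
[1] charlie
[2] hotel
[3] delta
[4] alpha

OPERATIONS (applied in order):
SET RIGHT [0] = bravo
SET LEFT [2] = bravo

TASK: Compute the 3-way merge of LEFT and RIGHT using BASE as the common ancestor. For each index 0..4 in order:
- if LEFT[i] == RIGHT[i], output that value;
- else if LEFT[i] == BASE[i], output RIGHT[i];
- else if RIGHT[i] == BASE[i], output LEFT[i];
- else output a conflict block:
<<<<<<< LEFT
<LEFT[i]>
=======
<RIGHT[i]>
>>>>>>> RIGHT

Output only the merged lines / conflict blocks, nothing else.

Final LEFT:  [echo, charlie, bravo, delta, alpha]
Final RIGHT: [bravo, charlie, hotel, delta, alpha]
i=0: L=echo=BASE, R=bravo -> take RIGHT -> bravo
i=1: L=charlie R=charlie -> agree -> charlie
i=2: L=bravo, R=hotel=BASE -> take LEFT -> bravo
i=3: L=delta R=delta -> agree -> delta
i=4: L=alpha R=alpha -> agree -> alpha

Answer: bravo
charlie
bravo
delta
alpha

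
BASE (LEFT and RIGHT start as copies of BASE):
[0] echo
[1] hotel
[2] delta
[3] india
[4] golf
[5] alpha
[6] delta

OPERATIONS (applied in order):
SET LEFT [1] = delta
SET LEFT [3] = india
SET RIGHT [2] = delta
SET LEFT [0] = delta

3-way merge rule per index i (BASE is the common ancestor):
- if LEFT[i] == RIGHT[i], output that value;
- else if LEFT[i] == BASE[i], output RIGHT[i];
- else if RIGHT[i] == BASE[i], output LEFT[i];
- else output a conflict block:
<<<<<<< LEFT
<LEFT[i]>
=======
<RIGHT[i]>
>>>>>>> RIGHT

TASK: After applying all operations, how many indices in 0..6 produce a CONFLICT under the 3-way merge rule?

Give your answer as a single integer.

Final LEFT:  [delta, delta, delta, india, golf, alpha, delta]
Final RIGHT: [echo, hotel, delta, india, golf, alpha, delta]
i=0: L=delta, R=echo=BASE -> take LEFT -> delta
i=1: L=delta, R=hotel=BASE -> take LEFT -> delta
i=2: L=delta R=delta -> agree -> delta
i=3: L=india R=india -> agree -> india
i=4: L=golf R=golf -> agree -> golf
i=5: L=alpha R=alpha -> agree -> alpha
i=6: L=delta R=delta -> agree -> delta
Conflict count: 0

Answer: 0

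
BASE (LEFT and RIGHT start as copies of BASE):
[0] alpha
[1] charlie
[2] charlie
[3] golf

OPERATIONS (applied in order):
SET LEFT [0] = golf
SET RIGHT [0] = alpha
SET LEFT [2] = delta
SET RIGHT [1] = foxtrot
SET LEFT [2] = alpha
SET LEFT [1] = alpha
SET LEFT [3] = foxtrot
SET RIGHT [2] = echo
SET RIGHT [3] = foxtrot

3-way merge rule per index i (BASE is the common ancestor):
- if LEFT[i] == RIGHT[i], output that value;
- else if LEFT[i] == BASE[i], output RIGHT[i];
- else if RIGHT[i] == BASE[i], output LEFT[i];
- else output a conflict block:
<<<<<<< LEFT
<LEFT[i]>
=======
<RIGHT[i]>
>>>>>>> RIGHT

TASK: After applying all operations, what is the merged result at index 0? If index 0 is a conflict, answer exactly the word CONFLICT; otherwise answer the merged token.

Final LEFT:  [golf, alpha, alpha, foxtrot]
Final RIGHT: [alpha, foxtrot, echo, foxtrot]
i=0: L=golf, R=alpha=BASE -> take LEFT -> golf
i=1: BASE=charlie L=alpha R=foxtrot all differ -> CONFLICT
i=2: BASE=charlie L=alpha R=echo all differ -> CONFLICT
i=3: L=foxtrot R=foxtrot -> agree -> foxtrot
Index 0 -> golf

Answer: golf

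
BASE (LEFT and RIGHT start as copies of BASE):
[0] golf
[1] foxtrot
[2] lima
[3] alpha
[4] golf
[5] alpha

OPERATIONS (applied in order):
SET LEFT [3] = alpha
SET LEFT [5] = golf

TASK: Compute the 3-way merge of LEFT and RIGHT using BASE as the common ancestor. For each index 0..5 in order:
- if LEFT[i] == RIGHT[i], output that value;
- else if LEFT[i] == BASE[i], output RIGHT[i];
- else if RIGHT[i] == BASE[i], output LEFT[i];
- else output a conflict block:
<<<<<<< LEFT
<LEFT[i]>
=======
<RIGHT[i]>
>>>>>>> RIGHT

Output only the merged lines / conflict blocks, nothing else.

Answer: golf
foxtrot
lima
alpha
golf
golf

Derivation:
Final LEFT:  [golf, foxtrot, lima, alpha, golf, golf]
Final RIGHT: [golf, foxtrot, lima, alpha, golf, alpha]
i=0: L=golf R=golf -> agree -> golf
i=1: L=foxtrot R=foxtrot -> agree -> foxtrot
i=2: L=lima R=lima -> agree -> lima
i=3: L=alpha R=alpha -> agree -> alpha
i=4: L=golf R=golf -> agree -> golf
i=5: L=golf, R=alpha=BASE -> take LEFT -> golf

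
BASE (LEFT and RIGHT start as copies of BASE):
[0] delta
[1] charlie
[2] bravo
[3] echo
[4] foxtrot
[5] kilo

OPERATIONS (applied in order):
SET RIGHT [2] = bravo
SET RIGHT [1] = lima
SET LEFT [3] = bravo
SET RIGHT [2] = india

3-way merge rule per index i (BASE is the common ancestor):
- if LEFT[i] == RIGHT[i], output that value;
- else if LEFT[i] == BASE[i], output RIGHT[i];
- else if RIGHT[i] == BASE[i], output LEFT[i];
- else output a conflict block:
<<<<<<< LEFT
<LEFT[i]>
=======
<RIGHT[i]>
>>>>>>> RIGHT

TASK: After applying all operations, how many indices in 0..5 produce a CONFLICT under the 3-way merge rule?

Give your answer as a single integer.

Answer: 0

Derivation:
Final LEFT:  [delta, charlie, bravo, bravo, foxtrot, kilo]
Final RIGHT: [delta, lima, india, echo, foxtrot, kilo]
i=0: L=delta R=delta -> agree -> delta
i=1: L=charlie=BASE, R=lima -> take RIGHT -> lima
i=2: L=bravo=BASE, R=india -> take RIGHT -> india
i=3: L=bravo, R=echo=BASE -> take LEFT -> bravo
i=4: L=foxtrot R=foxtrot -> agree -> foxtrot
i=5: L=kilo R=kilo -> agree -> kilo
Conflict count: 0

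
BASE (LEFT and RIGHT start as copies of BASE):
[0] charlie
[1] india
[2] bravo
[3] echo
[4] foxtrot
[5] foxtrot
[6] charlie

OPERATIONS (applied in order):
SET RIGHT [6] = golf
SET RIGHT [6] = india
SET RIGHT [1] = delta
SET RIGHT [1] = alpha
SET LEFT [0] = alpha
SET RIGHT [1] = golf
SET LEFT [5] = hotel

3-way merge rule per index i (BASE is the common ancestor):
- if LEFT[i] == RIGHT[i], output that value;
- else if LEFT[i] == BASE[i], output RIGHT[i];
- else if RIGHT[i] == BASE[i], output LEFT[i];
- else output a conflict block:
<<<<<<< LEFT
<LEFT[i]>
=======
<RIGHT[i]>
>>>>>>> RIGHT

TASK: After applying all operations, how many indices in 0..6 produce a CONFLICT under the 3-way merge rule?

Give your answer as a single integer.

Answer: 0

Derivation:
Final LEFT:  [alpha, india, bravo, echo, foxtrot, hotel, charlie]
Final RIGHT: [charlie, golf, bravo, echo, foxtrot, foxtrot, india]
i=0: L=alpha, R=charlie=BASE -> take LEFT -> alpha
i=1: L=india=BASE, R=golf -> take RIGHT -> golf
i=2: L=bravo R=bravo -> agree -> bravo
i=3: L=echo R=echo -> agree -> echo
i=4: L=foxtrot R=foxtrot -> agree -> foxtrot
i=5: L=hotel, R=foxtrot=BASE -> take LEFT -> hotel
i=6: L=charlie=BASE, R=india -> take RIGHT -> india
Conflict count: 0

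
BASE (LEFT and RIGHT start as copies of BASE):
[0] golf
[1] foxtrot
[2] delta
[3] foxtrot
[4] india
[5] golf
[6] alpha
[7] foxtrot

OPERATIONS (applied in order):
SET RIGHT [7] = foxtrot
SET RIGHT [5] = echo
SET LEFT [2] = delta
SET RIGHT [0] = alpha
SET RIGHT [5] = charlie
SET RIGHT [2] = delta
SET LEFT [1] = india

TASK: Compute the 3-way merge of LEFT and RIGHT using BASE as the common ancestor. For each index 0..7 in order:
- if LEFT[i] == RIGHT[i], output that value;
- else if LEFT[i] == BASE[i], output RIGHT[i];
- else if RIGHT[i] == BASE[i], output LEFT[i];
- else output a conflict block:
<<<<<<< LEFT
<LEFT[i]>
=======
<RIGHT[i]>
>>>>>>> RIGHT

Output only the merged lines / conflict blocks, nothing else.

Answer: alpha
india
delta
foxtrot
india
charlie
alpha
foxtrot

Derivation:
Final LEFT:  [golf, india, delta, foxtrot, india, golf, alpha, foxtrot]
Final RIGHT: [alpha, foxtrot, delta, foxtrot, india, charlie, alpha, foxtrot]
i=0: L=golf=BASE, R=alpha -> take RIGHT -> alpha
i=1: L=india, R=foxtrot=BASE -> take LEFT -> india
i=2: L=delta R=delta -> agree -> delta
i=3: L=foxtrot R=foxtrot -> agree -> foxtrot
i=4: L=india R=india -> agree -> india
i=5: L=golf=BASE, R=charlie -> take RIGHT -> charlie
i=6: L=alpha R=alpha -> agree -> alpha
i=7: L=foxtrot R=foxtrot -> agree -> foxtrot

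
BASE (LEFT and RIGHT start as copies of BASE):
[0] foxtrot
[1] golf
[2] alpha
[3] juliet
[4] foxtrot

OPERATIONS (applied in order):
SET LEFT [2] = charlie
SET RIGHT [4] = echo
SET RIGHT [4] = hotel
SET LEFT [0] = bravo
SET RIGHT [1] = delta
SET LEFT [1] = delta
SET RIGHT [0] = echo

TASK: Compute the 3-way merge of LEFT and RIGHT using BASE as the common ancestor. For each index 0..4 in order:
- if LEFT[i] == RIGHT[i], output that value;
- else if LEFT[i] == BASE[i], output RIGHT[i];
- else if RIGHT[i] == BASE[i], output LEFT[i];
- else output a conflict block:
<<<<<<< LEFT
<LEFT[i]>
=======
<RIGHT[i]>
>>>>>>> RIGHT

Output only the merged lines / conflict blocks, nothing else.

Answer: <<<<<<< LEFT
bravo
=======
echo
>>>>>>> RIGHT
delta
charlie
juliet
hotel

Derivation:
Final LEFT:  [bravo, delta, charlie, juliet, foxtrot]
Final RIGHT: [echo, delta, alpha, juliet, hotel]
i=0: BASE=foxtrot L=bravo R=echo all differ -> CONFLICT
i=1: L=delta R=delta -> agree -> delta
i=2: L=charlie, R=alpha=BASE -> take LEFT -> charlie
i=3: L=juliet R=juliet -> agree -> juliet
i=4: L=foxtrot=BASE, R=hotel -> take RIGHT -> hotel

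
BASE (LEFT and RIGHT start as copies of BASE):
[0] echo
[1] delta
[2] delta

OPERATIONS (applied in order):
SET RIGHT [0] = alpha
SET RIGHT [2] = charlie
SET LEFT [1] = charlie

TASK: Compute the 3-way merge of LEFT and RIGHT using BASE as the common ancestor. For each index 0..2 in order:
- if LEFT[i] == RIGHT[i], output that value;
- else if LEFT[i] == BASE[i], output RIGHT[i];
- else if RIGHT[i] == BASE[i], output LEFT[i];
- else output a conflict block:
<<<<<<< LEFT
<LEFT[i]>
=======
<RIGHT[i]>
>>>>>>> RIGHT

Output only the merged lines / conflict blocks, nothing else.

Answer: alpha
charlie
charlie

Derivation:
Final LEFT:  [echo, charlie, delta]
Final RIGHT: [alpha, delta, charlie]
i=0: L=echo=BASE, R=alpha -> take RIGHT -> alpha
i=1: L=charlie, R=delta=BASE -> take LEFT -> charlie
i=2: L=delta=BASE, R=charlie -> take RIGHT -> charlie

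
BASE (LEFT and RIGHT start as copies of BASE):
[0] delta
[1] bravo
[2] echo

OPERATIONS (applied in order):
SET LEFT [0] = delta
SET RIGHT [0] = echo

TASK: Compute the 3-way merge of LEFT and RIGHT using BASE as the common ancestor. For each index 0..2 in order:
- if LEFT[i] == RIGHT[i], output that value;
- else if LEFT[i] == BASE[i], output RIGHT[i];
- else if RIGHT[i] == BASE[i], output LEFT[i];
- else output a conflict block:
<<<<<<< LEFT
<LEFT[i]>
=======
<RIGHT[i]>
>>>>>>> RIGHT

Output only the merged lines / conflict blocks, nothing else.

Answer: echo
bravo
echo

Derivation:
Final LEFT:  [delta, bravo, echo]
Final RIGHT: [echo, bravo, echo]
i=0: L=delta=BASE, R=echo -> take RIGHT -> echo
i=1: L=bravo R=bravo -> agree -> bravo
i=2: L=echo R=echo -> agree -> echo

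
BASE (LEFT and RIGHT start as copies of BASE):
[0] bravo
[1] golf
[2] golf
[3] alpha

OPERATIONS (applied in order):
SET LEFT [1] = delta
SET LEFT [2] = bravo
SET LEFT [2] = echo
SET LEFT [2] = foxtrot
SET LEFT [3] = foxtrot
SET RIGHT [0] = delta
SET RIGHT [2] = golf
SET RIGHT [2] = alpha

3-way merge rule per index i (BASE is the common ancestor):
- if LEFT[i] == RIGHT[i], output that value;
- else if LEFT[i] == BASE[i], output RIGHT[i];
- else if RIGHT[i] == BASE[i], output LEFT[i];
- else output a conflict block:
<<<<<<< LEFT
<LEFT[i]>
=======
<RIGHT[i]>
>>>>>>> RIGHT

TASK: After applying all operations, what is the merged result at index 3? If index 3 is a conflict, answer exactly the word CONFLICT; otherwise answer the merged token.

Final LEFT:  [bravo, delta, foxtrot, foxtrot]
Final RIGHT: [delta, golf, alpha, alpha]
i=0: L=bravo=BASE, R=delta -> take RIGHT -> delta
i=1: L=delta, R=golf=BASE -> take LEFT -> delta
i=2: BASE=golf L=foxtrot R=alpha all differ -> CONFLICT
i=3: L=foxtrot, R=alpha=BASE -> take LEFT -> foxtrot
Index 3 -> foxtrot

Answer: foxtrot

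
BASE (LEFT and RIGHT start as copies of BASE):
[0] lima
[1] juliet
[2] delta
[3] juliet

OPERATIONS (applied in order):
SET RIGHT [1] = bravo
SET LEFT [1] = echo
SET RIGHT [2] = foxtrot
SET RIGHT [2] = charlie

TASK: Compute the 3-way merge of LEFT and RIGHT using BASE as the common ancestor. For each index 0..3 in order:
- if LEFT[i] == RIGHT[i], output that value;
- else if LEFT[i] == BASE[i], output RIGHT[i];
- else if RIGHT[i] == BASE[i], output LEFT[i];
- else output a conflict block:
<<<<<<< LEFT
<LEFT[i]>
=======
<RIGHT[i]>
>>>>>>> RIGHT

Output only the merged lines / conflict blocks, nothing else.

Final LEFT:  [lima, echo, delta, juliet]
Final RIGHT: [lima, bravo, charlie, juliet]
i=0: L=lima R=lima -> agree -> lima
i=1: BASE=juliet L=echo R=bravo all differ -> CONFLICT
i=2: L=delta=BASE, R=charlie -> take RIGHT -> charlie
i=3: L=juliet R=juliet -> agree -> juliet

Answer: lima
<<<<<<< LEFT
echo
=======
bravo
>>>>>>> RIGHT
charlie
juliet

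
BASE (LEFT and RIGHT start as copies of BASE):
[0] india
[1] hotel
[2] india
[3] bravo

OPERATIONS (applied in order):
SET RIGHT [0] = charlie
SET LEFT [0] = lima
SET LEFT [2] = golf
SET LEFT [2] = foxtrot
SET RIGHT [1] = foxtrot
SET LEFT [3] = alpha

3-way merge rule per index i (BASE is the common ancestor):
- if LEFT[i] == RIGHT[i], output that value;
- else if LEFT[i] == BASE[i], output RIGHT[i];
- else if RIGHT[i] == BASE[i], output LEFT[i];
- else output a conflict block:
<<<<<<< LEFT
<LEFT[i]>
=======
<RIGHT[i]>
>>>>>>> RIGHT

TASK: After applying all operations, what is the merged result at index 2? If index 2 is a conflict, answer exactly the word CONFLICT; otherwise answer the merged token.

Answer: foxtrot

Derivation:
Final LEFT:  [lima, hotel, foxtrot, alpha]
Final RIGHT: [charlie, foxtrot, india, bravo]
i=0: BASE=india L=lima R=charlie all differ -> CONFLICT
i=1: L=hotel=BASE, R=foxtrot -> take RIGHT -> foxtrot
i=2: L=foxtrot, R=india=BASE -> take LEFT -> foxtrot
i=3: L=alpha, R=bravo=BASE -> take LEFT -> alpha
Index 2 -> foxtrot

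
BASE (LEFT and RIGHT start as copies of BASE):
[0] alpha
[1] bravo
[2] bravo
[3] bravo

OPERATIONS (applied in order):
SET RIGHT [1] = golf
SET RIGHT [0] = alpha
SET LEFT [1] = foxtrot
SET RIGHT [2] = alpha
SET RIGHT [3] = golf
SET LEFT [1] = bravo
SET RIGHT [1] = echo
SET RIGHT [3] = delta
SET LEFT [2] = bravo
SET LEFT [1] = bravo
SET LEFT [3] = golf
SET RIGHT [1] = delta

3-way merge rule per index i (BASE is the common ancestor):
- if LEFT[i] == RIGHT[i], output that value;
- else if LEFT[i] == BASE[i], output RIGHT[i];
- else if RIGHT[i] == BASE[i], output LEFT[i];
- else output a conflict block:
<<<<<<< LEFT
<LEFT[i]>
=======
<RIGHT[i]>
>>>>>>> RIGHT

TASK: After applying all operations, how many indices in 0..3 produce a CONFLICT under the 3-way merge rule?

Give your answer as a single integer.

Answer: 1

Derivation:
Final LEFT:  [alpha, bravo, bravo, golf]
Final RIGHT: [alpha, delta, alpha, delta]
i=0: L=alpha R=alpha -> agree -> alpha
i=1: L=bravo=BASE, R=delta -> take RIGHT -> delta
i=2: L=bravo=BASE, R=alpha -> take RIGHT -> alpha
i=3: BASE=bravo L=golf R=delta all differ -> CONFLICT
Conflict count: 1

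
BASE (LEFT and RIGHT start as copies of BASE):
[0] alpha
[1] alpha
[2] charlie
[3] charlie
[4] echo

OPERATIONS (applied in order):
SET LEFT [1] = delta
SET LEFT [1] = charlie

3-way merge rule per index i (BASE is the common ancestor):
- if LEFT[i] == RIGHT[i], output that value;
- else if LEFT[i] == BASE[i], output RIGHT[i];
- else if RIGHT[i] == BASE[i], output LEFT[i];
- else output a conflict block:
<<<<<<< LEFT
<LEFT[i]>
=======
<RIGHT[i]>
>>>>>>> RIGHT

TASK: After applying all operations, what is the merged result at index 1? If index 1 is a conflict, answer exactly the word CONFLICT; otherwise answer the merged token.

Answer: charlie

Derivation:
Final LEFT:  [alpha, charlie, charlie, charlie, echo]
Final RIGHT: [alpha, alpha, charlie, charlie, echo]
i=0: L=alpha R=alpha -> agree -> alpha
i=1: L=charlie, R=alpha=BASE -> take LEFT -> charlie
i=2: L=charlie R=charlie -> agree -> charlie
i=3: L=charlie R=charlie -> agree -> charlie
i=4: L=echo R=echo -> agree -> echo
Index 1 -> charlie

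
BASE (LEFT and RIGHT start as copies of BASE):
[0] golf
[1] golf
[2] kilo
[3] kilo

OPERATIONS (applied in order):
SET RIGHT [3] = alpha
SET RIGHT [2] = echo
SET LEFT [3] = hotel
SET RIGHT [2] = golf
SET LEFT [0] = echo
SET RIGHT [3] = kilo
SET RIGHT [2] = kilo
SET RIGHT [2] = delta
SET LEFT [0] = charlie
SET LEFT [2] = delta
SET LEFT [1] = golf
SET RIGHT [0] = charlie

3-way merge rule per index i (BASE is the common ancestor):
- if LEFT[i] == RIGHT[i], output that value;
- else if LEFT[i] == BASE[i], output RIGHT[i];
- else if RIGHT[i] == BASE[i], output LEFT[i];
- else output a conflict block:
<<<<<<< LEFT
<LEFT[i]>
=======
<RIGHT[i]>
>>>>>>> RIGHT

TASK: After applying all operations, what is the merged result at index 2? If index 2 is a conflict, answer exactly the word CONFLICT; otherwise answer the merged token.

Answer: delta

Derivation:
Final LEFT:  [charlie, golf, delta, hotel]
Final RIGHT: [charlie, golf, delta, kilo]
i=0: L=charlie R=charlie -> agree -> charlie
i=1: L=golf R=golf -> agree -> golf
i=2: L=delta R=delta -> agree -> delta
i=3: L=hotel, R=kilo=BASE -> take LEFT -> hotel
Index 2 -> delta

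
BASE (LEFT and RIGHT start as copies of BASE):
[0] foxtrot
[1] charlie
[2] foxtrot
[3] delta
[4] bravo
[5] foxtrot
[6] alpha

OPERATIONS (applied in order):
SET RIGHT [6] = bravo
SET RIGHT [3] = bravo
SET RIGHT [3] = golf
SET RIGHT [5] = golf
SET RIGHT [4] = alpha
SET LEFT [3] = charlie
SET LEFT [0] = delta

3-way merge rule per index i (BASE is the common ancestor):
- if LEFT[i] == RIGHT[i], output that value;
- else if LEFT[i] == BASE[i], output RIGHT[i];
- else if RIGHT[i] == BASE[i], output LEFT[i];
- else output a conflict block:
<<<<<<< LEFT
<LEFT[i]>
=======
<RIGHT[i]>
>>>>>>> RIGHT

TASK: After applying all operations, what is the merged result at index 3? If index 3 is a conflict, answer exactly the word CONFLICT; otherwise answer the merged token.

Final LEFT:  [delta, charlie, foxtrot, charlie, bravo, foxtrot, alpha]
Final RIGHT: [foxtrot, charlie, foxtrot, golf, alpha, golf, bravo]
i=0: L=delta, R=foxtrot=BASE -> take LEFT -> delta
i=1: L=charlie R=charlie -> agree -> charlie
i=2: L=foxtrot R=foxtrot -> agree -> foxtrot
i=3: BASE=delta L=charlie R=golf all differ -> CONFLICT
i=4: L=bravo=BASE, R=alpha -> take RIGHT -> alpha
i=5: L=foxtrot=BASE, R=golf -> take RIGHT -> golf
i=6: L=alpha=BASE, R=bravo -> take RIGHT -> bravo
Index 3 -> CONFLICT

Answer: CONFLICT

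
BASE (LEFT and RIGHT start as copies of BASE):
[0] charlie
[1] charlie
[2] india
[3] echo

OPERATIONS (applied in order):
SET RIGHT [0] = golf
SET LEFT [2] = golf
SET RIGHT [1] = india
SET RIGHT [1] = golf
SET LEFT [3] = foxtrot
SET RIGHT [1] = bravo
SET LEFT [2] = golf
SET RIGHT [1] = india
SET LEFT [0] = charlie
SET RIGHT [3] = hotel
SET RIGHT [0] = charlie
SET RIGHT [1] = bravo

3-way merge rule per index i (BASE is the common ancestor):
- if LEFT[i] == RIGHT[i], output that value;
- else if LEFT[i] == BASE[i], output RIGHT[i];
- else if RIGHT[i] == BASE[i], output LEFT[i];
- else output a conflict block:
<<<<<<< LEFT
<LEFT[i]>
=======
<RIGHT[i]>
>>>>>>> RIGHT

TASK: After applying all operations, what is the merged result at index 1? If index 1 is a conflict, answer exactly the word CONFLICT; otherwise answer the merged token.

Answer: bravo

Derivation:
Final LEFT:  [charlie, charlie, golf, foxtrot]
Final RIGHT: [charlie, bravo, india, hotel]
i=0: L=charlie R=charlie -> agree -> charlie
i=1: L=charlie=BASE, R=bravo -> take RIGHT -> bravo
i=2: L=golf, R=india=BASE -> take LEFT -> golf
i=3: BASE=echo L=foxtrot R=hotel all differ -> CONFLICT
Index 1 -> bravo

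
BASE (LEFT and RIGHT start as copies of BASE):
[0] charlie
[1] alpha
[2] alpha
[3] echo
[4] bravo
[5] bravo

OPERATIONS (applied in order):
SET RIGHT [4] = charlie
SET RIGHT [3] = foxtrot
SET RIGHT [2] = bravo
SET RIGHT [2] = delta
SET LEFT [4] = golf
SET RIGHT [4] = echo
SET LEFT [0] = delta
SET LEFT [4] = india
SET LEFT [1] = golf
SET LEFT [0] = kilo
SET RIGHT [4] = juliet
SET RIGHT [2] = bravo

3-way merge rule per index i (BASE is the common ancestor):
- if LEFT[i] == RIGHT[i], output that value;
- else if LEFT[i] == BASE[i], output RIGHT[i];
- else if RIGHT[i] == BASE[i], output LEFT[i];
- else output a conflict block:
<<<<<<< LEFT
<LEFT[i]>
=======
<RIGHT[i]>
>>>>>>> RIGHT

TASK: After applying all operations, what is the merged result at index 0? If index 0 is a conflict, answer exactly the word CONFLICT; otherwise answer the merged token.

Final LEFT:  [kilo, golf, alpha, echo, india, bravo]
Final RIGHT: [charlie, alpha, bravo, foxtrot, juliet, bravo]
i=0: L=kilo, R=charlie=BASE -> take LEFT -> kilo
i=1: L=golf, R=alpha=BASE -> take LEFT -> golf
i=2: L=alpha=BASE, R=bravo -> take RIGHT -> bravo
i=3: L=echo=BASE, R=foxtrot -> take RIGHT -> foxtrot
i=4: BASE=bravo L=india R=juliet all differ -> CONFLICT
i=5: L=bravo R=bravo -> agree -> bravo
Index 0 -> kilo

Answer: kilo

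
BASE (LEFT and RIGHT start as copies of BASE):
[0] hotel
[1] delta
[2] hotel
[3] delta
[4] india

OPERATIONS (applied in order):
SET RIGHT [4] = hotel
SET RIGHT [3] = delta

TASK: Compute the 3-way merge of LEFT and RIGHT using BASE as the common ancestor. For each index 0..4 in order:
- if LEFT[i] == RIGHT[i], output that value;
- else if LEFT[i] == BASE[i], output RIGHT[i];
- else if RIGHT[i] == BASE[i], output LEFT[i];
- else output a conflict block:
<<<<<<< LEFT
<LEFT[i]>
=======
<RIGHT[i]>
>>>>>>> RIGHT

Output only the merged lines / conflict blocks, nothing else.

Final LEFT:  [hotel, delta, hotel, delta, india]
Final RIGHT: [hotel, delta, hotel, delta, hotel]
i=0: L=hotel R=hotel -> agree -> hotel
i=1: L=delta R=delta -> agree -> delta
i=2: L=hotel R=hotel -> agree -> hotel
i=3: L=delta R=delta -> agree -> delta
i=4: L=india=BASE, R=hotel -> take RIGHT -> hotel

Answer: hotel
delta
hotel
delta
hotel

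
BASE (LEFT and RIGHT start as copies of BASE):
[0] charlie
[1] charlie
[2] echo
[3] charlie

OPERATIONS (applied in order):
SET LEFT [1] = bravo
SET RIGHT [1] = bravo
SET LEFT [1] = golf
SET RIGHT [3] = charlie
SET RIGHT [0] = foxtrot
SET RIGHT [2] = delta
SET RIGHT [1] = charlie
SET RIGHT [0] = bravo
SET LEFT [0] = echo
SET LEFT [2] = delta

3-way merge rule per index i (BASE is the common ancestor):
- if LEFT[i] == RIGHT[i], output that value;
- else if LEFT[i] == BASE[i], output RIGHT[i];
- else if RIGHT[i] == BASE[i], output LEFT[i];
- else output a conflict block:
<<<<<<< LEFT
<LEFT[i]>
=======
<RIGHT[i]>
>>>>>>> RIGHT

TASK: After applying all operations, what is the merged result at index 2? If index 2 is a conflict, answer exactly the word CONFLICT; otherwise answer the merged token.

Answer: delta

Derivation:
Final LEFT:  [echo, golf, delta, charlie]
Final RIGHT: [bravo, charlie, delta, charlie]
i=0: BASE=charlie L=echo R=bravo all differ -> CONFLICT
i=1: L=golf, R=charlie=BASE -> take LEFT -> golf
i=2: L=delta R=delta -> agree -> delta
i=3: L=charlie R=charlie -> agree -> charlie
Index 2 -> delta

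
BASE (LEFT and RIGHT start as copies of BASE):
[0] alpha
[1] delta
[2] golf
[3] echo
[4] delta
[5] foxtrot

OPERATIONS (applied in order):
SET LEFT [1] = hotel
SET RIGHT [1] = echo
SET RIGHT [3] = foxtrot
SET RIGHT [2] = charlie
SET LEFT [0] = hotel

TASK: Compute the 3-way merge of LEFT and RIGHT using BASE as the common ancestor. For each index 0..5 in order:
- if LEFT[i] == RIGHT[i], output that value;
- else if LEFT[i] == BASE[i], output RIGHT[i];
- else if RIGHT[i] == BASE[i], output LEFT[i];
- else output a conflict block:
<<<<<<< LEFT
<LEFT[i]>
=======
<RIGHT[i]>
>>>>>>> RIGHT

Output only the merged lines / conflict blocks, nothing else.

Answer: hotel
<<<<<<< LEFT
hotel
=======
echo
>>>>>>> RIGHT
charlie
foxtrot
delta
foxtrot

Derivation:
Final LEFT:  [hotel, hotel, golf, echo, delta, foxtrot]
Final RIGHT: [alpha, echo, charlie, foxtrot, delta, foxtrot]
i=0: L=hotel, R=alpha=BASE -> take LEFT -> hotel
i=1: BASE=delta L=hotel R=echo all differ -> CONFLICT
i=2: L=golf=BASE, R=charlie -> take RIGHT -> charlie
i=3: L=echo=BASE, R=foxtrot -> take RIGHT -> foxtrot
i=4: L=delta R=delta -> agree -> delta
i=5: L=foxtrot R=foxtrot -> agree -> foxtrot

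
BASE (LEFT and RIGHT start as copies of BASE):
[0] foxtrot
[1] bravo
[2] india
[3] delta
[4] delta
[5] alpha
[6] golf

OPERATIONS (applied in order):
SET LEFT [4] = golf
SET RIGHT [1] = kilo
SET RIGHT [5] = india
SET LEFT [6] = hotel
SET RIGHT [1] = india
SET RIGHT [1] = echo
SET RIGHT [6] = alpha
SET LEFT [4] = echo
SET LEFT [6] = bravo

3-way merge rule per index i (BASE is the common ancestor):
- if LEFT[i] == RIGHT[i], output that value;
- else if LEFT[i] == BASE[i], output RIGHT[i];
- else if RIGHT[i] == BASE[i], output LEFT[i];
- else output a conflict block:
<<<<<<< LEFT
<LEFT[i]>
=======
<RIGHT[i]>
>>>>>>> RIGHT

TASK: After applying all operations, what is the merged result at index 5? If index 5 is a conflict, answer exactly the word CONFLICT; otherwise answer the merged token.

Answer: india

Derivation:
Final LEFT:  [foxtrot, bravo, india, delta, echo, alpha, bravo]
Final RIGHT: [foxtrot, echo, india, delta, delta, india, alpha]
i=0: L=foxtrot R=foxtrot -> agree -> foxtrot
i=1: L=bravo=BASE, R=echo -> take RIGHT -> echo
i=2: L=india R=india -> agree -> india
i=3: L=delta R=delta -> agree -> delta
i=4: L=echo, R=delta=BASE -> take LEFT -> echo
i=5: L=alpha=BASE, R=india -> take RIGHT -> india
i=6: BASE=golf L=bravo R=alpha all differ -> CONFLICT
Index 5 -> india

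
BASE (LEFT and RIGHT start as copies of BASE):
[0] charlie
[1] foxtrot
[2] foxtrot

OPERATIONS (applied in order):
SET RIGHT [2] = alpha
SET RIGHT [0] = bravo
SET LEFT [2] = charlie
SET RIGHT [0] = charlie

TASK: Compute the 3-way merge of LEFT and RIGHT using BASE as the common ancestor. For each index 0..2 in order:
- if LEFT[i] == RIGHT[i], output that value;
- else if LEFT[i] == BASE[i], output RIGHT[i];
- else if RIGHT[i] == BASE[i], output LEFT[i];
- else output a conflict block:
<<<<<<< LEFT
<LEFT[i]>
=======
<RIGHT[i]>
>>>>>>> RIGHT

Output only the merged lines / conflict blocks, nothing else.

Final LEFT:  [charlie, foxtrot, charlie]
Final RIGHT: [charlie, foxtrot, alpha]
i=0: L=charlie R=charlie -> agree -> charlie
i=1: L=foxtrot R=foxtrot -> agree -> foxtrot
i=2: BASE=foxtrot L=charlie R=alpha all differ -> CONFLICT

Answer: charlie
foxtrot
<<<<<<< LEFT
charlie
=======
alpha
>>>>>>> RIGHT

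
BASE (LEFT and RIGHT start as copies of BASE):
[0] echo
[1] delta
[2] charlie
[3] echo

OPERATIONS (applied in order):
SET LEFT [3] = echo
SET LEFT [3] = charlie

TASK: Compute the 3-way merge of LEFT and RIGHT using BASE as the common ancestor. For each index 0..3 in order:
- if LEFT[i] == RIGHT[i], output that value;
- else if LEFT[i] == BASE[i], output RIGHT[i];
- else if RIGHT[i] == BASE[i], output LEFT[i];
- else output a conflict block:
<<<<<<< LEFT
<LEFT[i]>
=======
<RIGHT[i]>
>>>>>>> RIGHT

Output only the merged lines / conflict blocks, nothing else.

Answer: echo
delta
charlie
charlie

Derivation:
Final LEFT:  [echo, delta, charlie, charlie]
Final RIGHT: [echo, delta, charlie, echo]
i=0: L=echo R=echo -> agree -> echo
i=1: L=delta R=delta -> agree -> delta
i=2: L=charlie R=charlie -> agree -> charlie
i=3: L=charlie, R=echo=BASE -> take LEFT -> charlie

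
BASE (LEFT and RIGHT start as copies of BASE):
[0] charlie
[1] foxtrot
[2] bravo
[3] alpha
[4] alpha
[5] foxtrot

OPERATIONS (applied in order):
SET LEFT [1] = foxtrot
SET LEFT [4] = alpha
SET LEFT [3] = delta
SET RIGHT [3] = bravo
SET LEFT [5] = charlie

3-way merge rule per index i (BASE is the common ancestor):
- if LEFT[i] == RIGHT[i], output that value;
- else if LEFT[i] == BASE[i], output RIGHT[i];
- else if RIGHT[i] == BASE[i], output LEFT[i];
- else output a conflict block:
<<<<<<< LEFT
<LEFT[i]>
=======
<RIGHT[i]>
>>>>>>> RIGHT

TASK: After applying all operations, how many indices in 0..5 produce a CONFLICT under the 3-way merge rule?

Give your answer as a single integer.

Answer: 1

Derivation:
Final LEFT:  [charlie, foxtrot, bravo, delta, alpha, charlie]
Final RIGHT: [charlie, foxtrot, bravo, bravo, alpha, foxtrot]
i=0: L=charlie R=charlie -> agree -> charlie
i=1: L=foxtrot R=foxtrot -> agree -> foxtrot
i=2: L=bravo R=bravo -> agree -> bravo
i=3: BASE=alpha L=delta R=bravo all differ -> CONFLICT
i=4: L=alpha R=alpha -> agree -> alpha
i=5: L=charlie, R=foxtrot=BASE -> take LEFT -> charlie
Conflict count: 1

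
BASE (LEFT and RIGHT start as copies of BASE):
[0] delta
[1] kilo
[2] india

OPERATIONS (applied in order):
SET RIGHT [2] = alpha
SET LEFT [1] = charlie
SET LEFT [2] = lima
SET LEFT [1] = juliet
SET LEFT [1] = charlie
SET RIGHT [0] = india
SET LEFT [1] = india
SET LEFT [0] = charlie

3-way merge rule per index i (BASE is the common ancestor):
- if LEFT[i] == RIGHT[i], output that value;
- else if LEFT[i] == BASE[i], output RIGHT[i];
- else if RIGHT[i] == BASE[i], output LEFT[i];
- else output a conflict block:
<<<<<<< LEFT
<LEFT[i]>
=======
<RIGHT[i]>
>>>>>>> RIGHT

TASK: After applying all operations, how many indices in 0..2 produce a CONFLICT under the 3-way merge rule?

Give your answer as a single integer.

Answer: 2

Derivation:
Final LEFT:  [charlie, india, lima]
Final RIGHT: [india, kilo, alpha]
i=0: BASE=delta L=charlie R=india all differ -> CONFLICT
i=1: L=india, R=kilo=BASE -> take LEFT -> india
i=2: BASE=india L=lima R=alpha all differ -> CONFLICT
Conflict count: 2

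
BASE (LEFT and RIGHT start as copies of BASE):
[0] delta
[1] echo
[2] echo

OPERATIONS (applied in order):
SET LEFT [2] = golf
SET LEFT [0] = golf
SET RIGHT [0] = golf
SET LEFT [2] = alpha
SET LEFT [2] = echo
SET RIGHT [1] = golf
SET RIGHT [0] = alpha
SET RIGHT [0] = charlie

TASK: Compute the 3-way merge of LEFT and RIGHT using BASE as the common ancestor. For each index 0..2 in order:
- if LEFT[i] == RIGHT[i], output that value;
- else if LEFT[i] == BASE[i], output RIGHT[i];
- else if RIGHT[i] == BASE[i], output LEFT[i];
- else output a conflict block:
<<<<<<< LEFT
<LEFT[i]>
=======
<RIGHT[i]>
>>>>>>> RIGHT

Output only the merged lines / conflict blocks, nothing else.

Answer: <<<<<<< LEFT
golf
=======
charlie
>>>>>>> RIGHT
golf
echo

Derivation:
Final LEFT:  [golf, echo, echo]
Final RIGHT: [charlie, golf, echo]
i=0: BASE=delta L=golf R=charlie all differ -> CONFLICT
i=1: L=echo=BASE, R=golf -> take RIGHT -> golf
i=2: L=echo R=echo -> agree -> echo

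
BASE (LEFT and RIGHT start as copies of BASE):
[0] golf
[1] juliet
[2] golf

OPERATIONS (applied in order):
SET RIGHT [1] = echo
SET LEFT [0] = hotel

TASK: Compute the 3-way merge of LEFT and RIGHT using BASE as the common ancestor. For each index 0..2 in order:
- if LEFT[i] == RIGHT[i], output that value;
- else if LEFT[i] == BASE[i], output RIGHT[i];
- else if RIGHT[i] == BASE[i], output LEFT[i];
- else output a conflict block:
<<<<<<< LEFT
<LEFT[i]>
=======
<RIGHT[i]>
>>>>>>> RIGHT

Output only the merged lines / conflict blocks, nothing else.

Final LEFT:  [hotel, juliet, golf]
Final RIGHT: [golf, echo, golf]
i=0: L=hotel, R=golf=BASE -> take LEFT -> hotel
i=1: L=juliet=BASE, R=echo -> take RIGHT -> echo
i=2: L=golf R=golf -> agree -> golf

Answer: hotel
echo
golf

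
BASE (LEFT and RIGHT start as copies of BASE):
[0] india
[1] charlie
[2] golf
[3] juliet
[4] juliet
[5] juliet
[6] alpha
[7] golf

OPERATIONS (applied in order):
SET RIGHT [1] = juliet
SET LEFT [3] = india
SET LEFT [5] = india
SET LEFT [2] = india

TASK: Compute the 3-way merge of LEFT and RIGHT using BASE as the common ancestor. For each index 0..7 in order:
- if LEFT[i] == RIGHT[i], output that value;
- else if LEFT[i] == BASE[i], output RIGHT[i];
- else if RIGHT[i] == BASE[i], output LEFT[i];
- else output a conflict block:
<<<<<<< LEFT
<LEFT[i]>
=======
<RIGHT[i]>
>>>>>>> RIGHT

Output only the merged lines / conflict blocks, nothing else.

Final LEFT:  [india, charlie, india, india, juliet, india, alpha, golf]
Final RIGHT: [india, juliet, golf, juliet, juliet, juliet, alpha, golf]
i=0: L=india R=india -> agree -> india
i=1: L=charlie=BASE, R=juliet -> take RIGHT -> juliet
i=2: L=india, R=golf=BASE -> take LEFT -> india
i=3: L=india, R=juliet=BASE -> take LEFT -> india
i=4: L=juliet R=juliet -> agree -> juliet
i=5: L=india, R=juliet=BASE -> take LEFT -> india
i=6: L=alpha R=alpha -> agree -> alpha
i=7: L=golf R=golf -> agree -> golf

Answer: india
juliet
india
india
juliet
india
alpha
golf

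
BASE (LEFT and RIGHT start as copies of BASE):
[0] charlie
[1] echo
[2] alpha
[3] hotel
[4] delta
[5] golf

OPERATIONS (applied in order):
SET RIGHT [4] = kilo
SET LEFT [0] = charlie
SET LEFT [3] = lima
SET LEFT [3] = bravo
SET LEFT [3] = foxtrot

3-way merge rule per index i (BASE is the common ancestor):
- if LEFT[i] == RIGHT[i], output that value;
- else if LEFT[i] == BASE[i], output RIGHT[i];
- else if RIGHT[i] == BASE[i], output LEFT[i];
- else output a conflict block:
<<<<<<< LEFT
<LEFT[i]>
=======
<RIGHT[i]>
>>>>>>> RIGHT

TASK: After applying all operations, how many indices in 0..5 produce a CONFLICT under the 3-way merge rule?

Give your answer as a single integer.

Answer: 0

Derivation:
Final LEFT:  [charlie, echo, alpha, foxtrot, delta, golf]
Final RIGHT: [charlie, echo, alpha, hotel, kilo, golf]
i=0: L=charlie R=charlie -> agree -> charlie
i=1: L=echo R=echo -> agree -> echo
i=2: L=alpha R=alpha -> agree -> alpha
i=3: L=foxtrot, R=hotel=BASE -> take LEFT -> foxtrot
i=4: L=delta=BASE, R=kilo -> take RIGHT -> kilo
i=5: L=golf R=golf -> agree -> golf
Conflict count: 0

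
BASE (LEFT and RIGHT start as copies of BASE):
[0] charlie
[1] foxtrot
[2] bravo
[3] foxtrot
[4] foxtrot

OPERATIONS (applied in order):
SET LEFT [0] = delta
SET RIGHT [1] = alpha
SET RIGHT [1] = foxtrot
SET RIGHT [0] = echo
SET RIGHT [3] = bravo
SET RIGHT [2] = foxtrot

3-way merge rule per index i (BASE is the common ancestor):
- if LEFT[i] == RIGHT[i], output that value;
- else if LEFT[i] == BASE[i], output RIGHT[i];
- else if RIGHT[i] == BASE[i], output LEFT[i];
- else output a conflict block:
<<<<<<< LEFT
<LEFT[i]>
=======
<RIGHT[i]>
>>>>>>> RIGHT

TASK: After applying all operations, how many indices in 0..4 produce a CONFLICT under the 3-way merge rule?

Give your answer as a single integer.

Answer: 1

Derivation:
Final LEFT:  [delta, foxtrot, bravo, foxtrot, foxtrot]
Final RIGHT: [echo, foxtrot, foxtrot, bravo, foxtrot]
i=0: BASE=charlie L=delta R=echo all differ -> CONFLICT
i=1: L=foxtrot R=foxtrot -> agree -> foxtrot
i=2: L=bravo=BASE, R=foxtrot -> take RIGHT -> foxtrot
i=3: L=foxtrot=BASE, R=bravo -> take RIGHT -> bravo
i=4: L=foxtrot R=foxtrot -> agree -> foxtrot
Conflict count: 1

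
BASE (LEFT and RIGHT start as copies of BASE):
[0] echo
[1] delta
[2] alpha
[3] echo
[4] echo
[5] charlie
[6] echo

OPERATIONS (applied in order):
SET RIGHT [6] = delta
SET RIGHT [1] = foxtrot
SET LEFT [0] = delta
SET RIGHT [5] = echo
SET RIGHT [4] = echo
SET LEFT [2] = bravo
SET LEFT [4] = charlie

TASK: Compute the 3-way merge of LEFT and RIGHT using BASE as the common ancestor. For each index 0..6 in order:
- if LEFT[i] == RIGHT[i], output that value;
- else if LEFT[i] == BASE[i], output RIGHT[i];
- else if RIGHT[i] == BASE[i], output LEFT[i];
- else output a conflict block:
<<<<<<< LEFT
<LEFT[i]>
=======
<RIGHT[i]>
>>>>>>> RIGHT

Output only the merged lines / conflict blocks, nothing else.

Answer: delta
foxtrot
bravo
echo
charlie
echo
delta

Derivation:
Final LEFT:  [delta, delta, bravo, echo, charlie, charlie, echo]
Final RIGHT: [echo, foxtrot, alpha, echo, echo, echo, delta]
i=0: L=delta, R=echo=BASE -> take LEFT -> delta
i=1: L=delta=BASE, R=foxtrot -> take RIGHT -> foxtrot
i=2: L=bravo, R=alpha=BASE -> take LEFT -> bravo
i=3: L=echo R=echo -> agree -> echo
i=4: L=charlie, R=echo=BASE -> take LEFT -> charlie
i=5: L=charlie=BASE, R=echo -> take RIGHT -> echo
i=6: L=echo=BASE, R=delta -> take RIGHT -> delta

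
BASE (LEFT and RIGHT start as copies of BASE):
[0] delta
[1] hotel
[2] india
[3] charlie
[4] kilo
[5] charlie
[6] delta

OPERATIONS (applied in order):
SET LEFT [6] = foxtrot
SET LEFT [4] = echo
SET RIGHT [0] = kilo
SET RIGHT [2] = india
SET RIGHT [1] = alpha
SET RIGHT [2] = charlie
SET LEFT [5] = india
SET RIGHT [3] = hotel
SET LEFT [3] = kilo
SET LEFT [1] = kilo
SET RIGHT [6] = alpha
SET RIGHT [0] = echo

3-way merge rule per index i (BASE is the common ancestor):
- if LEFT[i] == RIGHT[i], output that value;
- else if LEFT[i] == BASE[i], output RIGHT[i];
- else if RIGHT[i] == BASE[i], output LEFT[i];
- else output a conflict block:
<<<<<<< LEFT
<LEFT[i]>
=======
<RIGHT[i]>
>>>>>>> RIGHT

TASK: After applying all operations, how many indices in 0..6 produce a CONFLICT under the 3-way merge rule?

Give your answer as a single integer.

Answer: 3

Derivation:
Final LEFT:  [delta, kilo, india, kilo, echo, india, foxtrot]
Final RIGHT: [echo, alpha, charlie, hotel, kilo, charlie, alpha]
i=0: L=delta=BASE, R=echo -> take RIGHT -> echo
i=1: BASE=hotel L=kilo R=alpha all differ -> CONFLICT
i=2: L=india=BASE, R=charlie -> take RIGHT -> charlie
i=3: BASE=charlie L=kilo R=hotel all differ -> CONFLICT
i=4: L=echo, R=kilo=BASE -> take LEFT -> echo
i=5: L=india, R=charlie=BASE -> take LEFT -> india
i=6: BASE=delta L=foxtrot R=alpha all differ -> CONFLICT
Conflict count: 3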